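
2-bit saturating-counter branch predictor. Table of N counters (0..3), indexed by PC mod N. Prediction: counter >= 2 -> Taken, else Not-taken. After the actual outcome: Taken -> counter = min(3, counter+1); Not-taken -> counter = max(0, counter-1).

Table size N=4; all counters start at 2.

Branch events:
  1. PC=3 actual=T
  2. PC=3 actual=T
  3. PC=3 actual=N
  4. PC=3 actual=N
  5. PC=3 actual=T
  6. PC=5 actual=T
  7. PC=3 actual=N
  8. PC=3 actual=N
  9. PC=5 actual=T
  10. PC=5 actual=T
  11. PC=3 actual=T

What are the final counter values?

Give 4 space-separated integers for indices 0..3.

Ev 1: PC=3 idx=3 pred=T actual=T -> ctr[3]=3
Ev 2: PC=3 idx=3 pred=T actual=T -> ctr[3]=3
Ev 3: PC=3 idx=3 pred=T actual=N -> ctr[3]=2
Ev 4: PC=3 idx=3 pred=T actual=N -> ctr[3]=1
Ev 5: PC=3 idx=3 pred=N actual=T -> ctr[3]=2
Ev 6: PC=5 idx=1 pred=T actual=T -> ctr[1]=3
Ev 7: PC=3 idx=3 pred=T actual=N -> ctr[3]=1
Ev 8: PC=3 idx=3 pred=N actual=N -> ctr[3]=0
Ev 9: PC=5 idx=1 pred=T actual=T -> ctr[1]=3
Ev 10: PC=5 idx=1 pred=T actual=T -> ctr[1]=3
Ev 11: PC=3 idx=3 pred=N actual=T -> ctr[3]=1

Answer: 2 3 2 1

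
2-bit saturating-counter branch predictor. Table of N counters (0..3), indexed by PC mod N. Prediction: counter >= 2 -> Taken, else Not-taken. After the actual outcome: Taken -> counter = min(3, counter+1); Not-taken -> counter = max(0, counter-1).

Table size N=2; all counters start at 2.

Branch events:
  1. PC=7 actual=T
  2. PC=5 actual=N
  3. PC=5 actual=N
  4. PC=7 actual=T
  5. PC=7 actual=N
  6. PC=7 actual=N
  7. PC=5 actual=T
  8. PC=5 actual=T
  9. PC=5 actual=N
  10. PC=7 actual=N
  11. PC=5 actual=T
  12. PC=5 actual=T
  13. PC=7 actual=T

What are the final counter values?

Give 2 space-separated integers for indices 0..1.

Answer: 2 3

Derivation:
Ev 1: PC=7 idx=1 pred=T actual=T -> ctr[1]=3
Ev 2: PC=5 idx=1 pred=T actual=N -> ctr[1]=2
Ev 3: PC=5 idx=1 pred=T actual=N -> ctr[1]=1
Ev 4: PC=7 idx=1 pred=N actual=T -> ctr[1]=2
Ev 5: PC=7 idx=1 pred=T actual=N -> ctr[1]=1
Ev 6: PC=7 idx=1 pred=N actual=N -> ctr[1]=0
Ev 7: PC=5 idx=1 pred=N actual=T -> ctr[1]=1
Ev 8: PC=5 idx=1 pred=N actual=T -> ctr[1]=2
Ev 9: PC=5 idx=1 pred=T actual=N -> ctr[1]=1
Ev 10: PC=7 idx=1 pred=N actual=N -> ctr[1]=0
Ev 11: PC=5 idx=1 pred=N actual=T -> ctr[1]=1
Ev 12: PC=5 idx=1 pred=N actual=T -> ctr[1]=2
Ev 13: PC=7 idx=1 pred=T actual=T -> ctr[1]=3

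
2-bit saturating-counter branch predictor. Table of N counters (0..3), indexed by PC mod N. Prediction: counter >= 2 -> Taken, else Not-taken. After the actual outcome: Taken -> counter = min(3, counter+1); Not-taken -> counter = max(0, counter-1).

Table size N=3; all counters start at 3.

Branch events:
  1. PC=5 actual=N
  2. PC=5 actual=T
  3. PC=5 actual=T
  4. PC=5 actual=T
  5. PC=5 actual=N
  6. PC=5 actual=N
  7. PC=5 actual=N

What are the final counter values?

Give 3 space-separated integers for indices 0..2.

Ev 1: PC=5 idx=2 pred=T actual=N -> ctr[2]=2
Ev 2: PC=5 idx=2 pred=T actual=T -> ctr[2]=3
Ev 3: PC=5 idx=2 pred=T actual=T -> ctr[2]=3
Ev 4: PC=5 idx=2 pred=T actual=T -> ctr[2]=3
Ev 5: PC=5 idx=2 pred=T actual=N -> ctr[2]=2
Ev 6: PC=5 idx=2 pred=T actual=N -> ctr[2]=1
Ev 7: PC=5 idx=2 pred=N actual=N -> ctr[2]=0

Answer: 3 3 0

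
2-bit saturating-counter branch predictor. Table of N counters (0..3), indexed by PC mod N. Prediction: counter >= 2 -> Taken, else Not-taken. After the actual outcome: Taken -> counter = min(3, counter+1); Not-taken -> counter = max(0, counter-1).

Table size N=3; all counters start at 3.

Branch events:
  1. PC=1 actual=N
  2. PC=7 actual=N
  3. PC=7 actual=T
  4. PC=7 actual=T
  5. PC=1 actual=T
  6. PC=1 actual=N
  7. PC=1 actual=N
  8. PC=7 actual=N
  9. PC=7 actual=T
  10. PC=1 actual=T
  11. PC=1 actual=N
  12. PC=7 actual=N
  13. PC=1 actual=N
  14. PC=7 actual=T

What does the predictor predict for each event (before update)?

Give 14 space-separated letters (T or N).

Answer: T T N T T T T N N N T N N N

Derivation:
Ev 1: PC=1 idx=1 pred=T actual=N -> ctr[1]=2
Ev 2: PC=7 idx=1 pred=T actual=N -> ctr[1]=1
Ev 3: PC=7 idx=1 pred=N actual=T -> ctr[1]=2
Ev 4: PC=7 idx=1 pred=T actual=T -> ctr[1]=3
Ev 5: PC=1 idx=1 pred=T actual=T -> ctr[1]=3
Ev 6: PC=1 idx=1 pred=T actual=N -> ctr[1]=2
Ev 7: PC=1 idx=1 pred=T actual=N -> ctr[1]=1
Ev 8: PC=7 idx=1 pred=N actual=N -> ctr[1]=0
Ev 9: PC=7 idx=1 pred=N actual=T -> ctr[1]=1
Ev 10: PC=1 idx=1 pred=N actual=T -> ctr[1]=2
Ev 11: PC=1 idx=1 pred=T actual=N -> ctr[1]=1
Ev 12: PC=7 idx=1 pred=N actual=N -> ctr[1]=0
Ev 13: PC=1 idx=1 pred=N actual=N -> ctr[1]=0
Ev 14: PC=7 idx=1 pred=N actual=T -> ctr[1]=1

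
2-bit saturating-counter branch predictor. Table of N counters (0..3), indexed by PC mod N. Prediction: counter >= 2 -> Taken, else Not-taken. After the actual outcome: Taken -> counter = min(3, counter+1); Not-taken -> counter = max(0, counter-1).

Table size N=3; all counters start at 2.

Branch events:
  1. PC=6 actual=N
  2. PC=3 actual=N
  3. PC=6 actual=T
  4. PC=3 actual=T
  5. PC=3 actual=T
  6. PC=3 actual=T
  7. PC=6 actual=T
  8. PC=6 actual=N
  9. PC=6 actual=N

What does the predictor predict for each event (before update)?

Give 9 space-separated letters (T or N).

Ev 1: PC=6 idx=0 pred=T actual=N -> ctr[0]=1
Ev 2: PC=3 idx=0 pred=N actual=N -> ctr[0]=0
Ev 3: PC=6 idx=0 pred=N actual=T -> ctr[0]=1
Ev 4: PC=3 idx=0 pred=N actual=T -> ctr[0]=2
Ev 5: PC=3 idx=0 pred=T actual=T -> ctr[0]=3
Ev 6: PC=3 idx=0 pred=T actual=T -> ctr[0]=3
Ev 7: PC=6 idx=0 pred=T actual=T -> ctr[0]=3
Ev 8: PC=6 idx=0 pred=T actual=N -> ctr[0]=2
Ev 9: PC=6 idx=0 pred=T actual=N -> ctr[0]=1

Answer: T N N N T T T T T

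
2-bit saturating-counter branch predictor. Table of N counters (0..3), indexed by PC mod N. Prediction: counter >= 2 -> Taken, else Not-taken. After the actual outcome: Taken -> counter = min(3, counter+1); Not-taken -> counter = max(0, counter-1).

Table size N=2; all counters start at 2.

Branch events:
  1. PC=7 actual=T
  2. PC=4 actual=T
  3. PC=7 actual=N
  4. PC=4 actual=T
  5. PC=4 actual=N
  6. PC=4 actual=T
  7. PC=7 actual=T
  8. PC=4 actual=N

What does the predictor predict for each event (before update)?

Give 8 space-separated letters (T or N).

Answer: T T T T T T T T

Derivation:
Ev 1: PC=7 idx=1 pred=T actual=T -> ctr[1]=3
Ev 2: PC=4 idx=0 pred=T actual=T -> ctr[0]=3
Ev 3: PC=7 idx=1 pred=T actual=N -> ctr[1]=2
Ev 4: PC=4 idx=0 pred=T actual=T -> ctr[0]=3
Ev 5: PC=4 idx=0 pred=T actual=N -> ctr[0]=2
Ev 6: PC=4 idx=0 pred=T actual=T -> ctr[0]=3
Ev 7: PC=7 idx=1 pred=T actual=T -> ctr[1]=3
Ev 8: PC=4 idx=0 pred=T actual=N -> ctr[0]=2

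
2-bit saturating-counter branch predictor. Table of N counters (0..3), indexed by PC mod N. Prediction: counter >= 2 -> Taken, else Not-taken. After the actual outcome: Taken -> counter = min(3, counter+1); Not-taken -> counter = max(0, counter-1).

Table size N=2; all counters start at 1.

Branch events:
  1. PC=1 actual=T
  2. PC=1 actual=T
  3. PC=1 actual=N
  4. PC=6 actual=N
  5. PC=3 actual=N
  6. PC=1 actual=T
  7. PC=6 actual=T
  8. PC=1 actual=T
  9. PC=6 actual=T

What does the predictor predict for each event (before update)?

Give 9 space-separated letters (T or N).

Ev 1: PC=1 idx=1 pred=N actual=T -> ctr[1]=2
Ev 2: PC=1 idx=1 pred=T actual=T -> ctr[1]=3
Ev 3: PC=1 idx=1 pred=T actual=N -> ctr[1]=2
Ev 4: PC=6 idx=0 pred=N actual=N -> ctr[0]=0
Ev 5: PC=3 idx=1 pred=T actual=N -> ctr[1]=1
Ev 6: PC=1 idx=1 pred=N actual=T -> ctr[1]=2
Ev 7: PC=6 idx=0 pred=N actual=T -> ctr[0]=1
Ev 8: PC=1 idx=1 pred=T actual=T -> ctr[1]=3
Ev 9: PC=6 idx=0 pred=N actual=T -> ctr[0]=2

Answer: N T T N T N N T N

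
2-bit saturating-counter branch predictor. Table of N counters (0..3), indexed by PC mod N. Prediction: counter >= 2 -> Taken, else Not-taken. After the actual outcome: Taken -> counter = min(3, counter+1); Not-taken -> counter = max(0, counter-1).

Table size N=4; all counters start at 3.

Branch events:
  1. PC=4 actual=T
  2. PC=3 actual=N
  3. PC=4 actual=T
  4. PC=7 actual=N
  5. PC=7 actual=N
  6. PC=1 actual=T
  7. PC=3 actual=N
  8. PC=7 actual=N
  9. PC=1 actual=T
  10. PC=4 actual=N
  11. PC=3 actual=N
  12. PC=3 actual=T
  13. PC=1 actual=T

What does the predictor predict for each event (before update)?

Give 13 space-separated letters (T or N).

Answer: T T T T N T N N T T N N T

Derivation:
Ev 1: PC=4 idx=0 pred=T actual=T -> ctr[0]=3
Ev 2: PC=3 idx=3 pred=T actual=N -> ctr[3]=2
Ev 3: PC=4 idx=0 pred=T actual=T -> ctr[0]=3
Ev 4: PC=7 idx=3 pred=T actual=N -> ctr[3]=1
Ev 5: PC=7 idx=3 pred=N actual=N -> ctr[3]=0
Ev 6: PC=1 idx=1 pred=T actual=T -> ctr[1]=3
Ev 7: PC=3 idx=3 pred=N actual=N -> ctr[3]=0
Ev 8: PC=7 idx=3 pred=N actual=N -> ctr[3]=0
Ev 9: PC=1 idx=1 pred=T actual=T -> ctr[1]=3
Ev 10: PC=4 idx=0 pred=T actual=N -> ctr[0]=2
Ev 11: PC=3 idx=3 pred=N actual=N -> ctr[3]=0
Ev 12: PC=3 idx=3 pred=N actual=T -> ctr[3]=1
Ev 13: PC=1 idx=1 pred=T actual=T -> ctr[1]=3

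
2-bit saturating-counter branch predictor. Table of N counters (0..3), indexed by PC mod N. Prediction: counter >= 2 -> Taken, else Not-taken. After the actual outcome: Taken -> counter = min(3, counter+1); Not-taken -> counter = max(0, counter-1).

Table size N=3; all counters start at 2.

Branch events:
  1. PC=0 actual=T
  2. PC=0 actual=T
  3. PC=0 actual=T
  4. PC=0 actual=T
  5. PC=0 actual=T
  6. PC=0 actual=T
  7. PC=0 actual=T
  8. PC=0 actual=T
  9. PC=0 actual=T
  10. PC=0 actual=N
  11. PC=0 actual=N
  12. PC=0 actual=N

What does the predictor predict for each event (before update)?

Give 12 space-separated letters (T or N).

Answer: T T T T T T T T T T T N

Derivation:
Ev 1: PC=0 idx=0 pred=T actual=T -> ctr[0]=3
Ev 2: PC=0 idx=0 pred=T actual=T -> ctr[0]=3
Ev 3: PC=0 idx=0 pred=T actual=T -> ctr[0]=3
Ev 4: PC=0 idx=0 pred=T actual=T -> ctr[0]=3
Ev 5: PC=0 idx=0 pred=T actual=T -> ctr[0]=3
Ev 6: PC=0 idx=0 pred=T actual=T -> ctr[0]=3
Ev 7: PC=0 idx=0 pred=T actual=T -> ctr[0]=3
Ev 8: PC=0 idx=0 pred=T actual=T -> ctr[0]=3
Ev 9: PC=0 idx=0 pred=T actual=T -> ctr[0]=3
Ev 10: PC=0 idx=0 pred=T actual=N -> ctr[0]=2
Ev 11: PC=0 idx=0 pred=T actual=N -> ctr[0]=1
Ev 12: PC=0 idx=0 pred=N actual=N -> ctr[0]=0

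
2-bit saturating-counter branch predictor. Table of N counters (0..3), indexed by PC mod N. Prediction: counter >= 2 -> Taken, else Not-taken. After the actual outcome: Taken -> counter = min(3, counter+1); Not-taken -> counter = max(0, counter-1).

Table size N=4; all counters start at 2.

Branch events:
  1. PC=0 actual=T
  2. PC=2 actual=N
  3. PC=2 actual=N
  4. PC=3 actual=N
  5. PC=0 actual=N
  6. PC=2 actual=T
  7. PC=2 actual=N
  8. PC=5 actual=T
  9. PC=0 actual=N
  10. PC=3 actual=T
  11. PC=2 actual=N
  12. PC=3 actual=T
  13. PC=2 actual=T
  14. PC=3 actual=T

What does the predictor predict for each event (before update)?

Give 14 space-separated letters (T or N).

Ev 1: PC=0 idx=0 pred=T actual=T -> ctr[0]=3
Ev 2: PC=2 idx=2 pred=T actual=N -> ctr[2]=1
Ev 3: PC=2 idx=2 pred=N actual=N -> ctr[2]=0
Ev 4: PC=3 idx=3 pred=T actual=N -> ctr[3]=1
Ev 5: PC=0 idx=0 pred=T actual=N -> ctr[0]=2
Ev 6: PC=2 idx=2 pred=N actual=T -> ctr[2]=1
Ev 7: PC=2 idx=2 pred=N actual=N -> ctr[2]=0
Ev 8: PC=5 idx=1 pred=T actual=T -> ctr[1]=3
Ev 9: PC=0 idx=0 pred=T actual=N -> ctr[0]=1
Ev 10: PC=3 idx=3 pred=N actual=T -> ctr[3]=2
Ev 11: PC=2 idx=2 pred=N actual=N -> ctr[2]=0
Ev 12: PC=3 idx=3 pred=T actual=T -> ctr[3]=3
Ev 13: PC=2 idx=2 pred=N actual=T -> ctr[2]=1
Ev 14: PC=3 idx=3 pred=T actual=T -> ctr[3]=3

Answer: T T N T T N N T T N N T N T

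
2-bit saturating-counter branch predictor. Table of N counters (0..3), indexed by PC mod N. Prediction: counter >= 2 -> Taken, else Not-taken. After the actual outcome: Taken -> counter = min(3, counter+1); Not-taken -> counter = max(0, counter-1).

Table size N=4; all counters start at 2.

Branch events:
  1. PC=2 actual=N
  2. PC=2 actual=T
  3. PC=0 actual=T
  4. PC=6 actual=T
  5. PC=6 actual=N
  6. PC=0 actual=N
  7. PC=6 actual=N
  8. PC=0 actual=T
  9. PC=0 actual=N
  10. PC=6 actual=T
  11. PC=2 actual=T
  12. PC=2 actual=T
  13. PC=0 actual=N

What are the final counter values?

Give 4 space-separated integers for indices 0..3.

Answer: 1 2 3 2

Derivation:
Ev 1: PC=2 idx=2 pred=T actual=N -> ctr[2]=1
Ev 2: PC=2 idx=2 pred=N actual=T -> ctr[2]=2
Ev 3: PC=0 idx=0 pred=T actual=T -> ctr[0]=3
Ev 4: PC=6 idx=2 pred=T actual=T -> ctr[2]=3
Ev 5: PC=6 idx=2 pred=T actual=N -> ctr[2]=2
Ev 6: PC=0 idx=0 pred=T actual=N -> ctr[0]=2
Ev 7: PC=6 idx=2 pred=T actual=N -> ctr[2]=1
Ev 8: PC=0 idx=0 pred=T actual=T -> ctr[0]=3
Ev 9: PC=0 idx=0 pred=T actual=N -> ctr[0]=2
Ev 10: PC=6 idx=2 pred=N actual=T -> ctr[2]=2
Ev 11: PC=2 idx=2 pred=T actual=T -> ctr[2]=3
Ev 12: PC=2 idx=2 pred=T actual=T -> ctr[2]=3
Ev 13: PC=0 idx=0 pred=T actual=N -> ctr[0]=1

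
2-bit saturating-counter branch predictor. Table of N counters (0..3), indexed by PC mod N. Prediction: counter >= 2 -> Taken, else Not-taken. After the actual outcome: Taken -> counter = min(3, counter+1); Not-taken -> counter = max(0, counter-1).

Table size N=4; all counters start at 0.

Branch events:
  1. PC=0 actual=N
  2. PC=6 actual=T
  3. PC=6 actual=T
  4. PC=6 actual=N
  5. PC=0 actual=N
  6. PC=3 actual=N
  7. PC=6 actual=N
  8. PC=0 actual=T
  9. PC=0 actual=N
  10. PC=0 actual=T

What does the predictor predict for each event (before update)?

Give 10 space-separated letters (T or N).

Answer: N N N T N N N N N N

Derivation:
Ev 1: PC=0 idx=0 pred=N actual=N -> ctr[0]=0
Ev 2: PC=6 idx=2 pred=N actual=T -> ctr[2]=1
Ev 3: PC=6 idx=2 pred=N actual=T -> ctr[2]=2
Ev 4: PC=6 idx=2 pred=T actual=N -> ctr[2]=1
Ev 5: PC=0 idx=0 pred=N actual=N -> ctr[0]=0
Ev 6: PC=3 idx=3 pred=N actual=N -> ctr[3]=0
Ev 7: PC=6 idx=2 pred=N actual=N -> ctr[2]=0
Ev 8: PC=0 idx=0 pred=N actual=T -> ctr[0]=1
Ev 9: PC=0 idx=0 pred=N actual=N -> ctr[0]=0
Ev 10: PC=0 idx=0 pred=N actual=T -> ctr[0]=1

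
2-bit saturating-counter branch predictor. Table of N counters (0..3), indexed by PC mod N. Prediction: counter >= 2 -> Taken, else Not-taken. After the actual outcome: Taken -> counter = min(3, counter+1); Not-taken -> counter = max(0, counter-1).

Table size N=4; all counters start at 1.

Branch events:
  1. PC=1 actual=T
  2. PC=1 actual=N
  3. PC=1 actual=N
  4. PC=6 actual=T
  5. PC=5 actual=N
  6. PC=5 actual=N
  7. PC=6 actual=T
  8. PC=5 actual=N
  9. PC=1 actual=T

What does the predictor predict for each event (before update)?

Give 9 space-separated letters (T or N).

Answer: N T N N N N T N N

Derivation:
Ev 1: PC=1 idx=1 pred=N actual=T -> ctr[1]=2
Ev 2: PC=1 idx=1 pred=T actual=N -> ctr[1]=1
Ev 3: PC=1 idx=1 pred=N actual=N -> ctr[1]=0
Ev 4: PC=6 idx=2 pred=N actual=T -> ctr[2]=2
Ev 5: PC=5 idx=1 pred=N actual=N -> ctr[1]=0
Ev 6: PC=5 idx=1 pred=N actual=N -> ctr[1]=0
Ev 7: PC=6 idx=2 pred=T actual=T -> ctr[2]=3
Ev 8: PC=5 idx=1 pred=N actual=N -> ctr[1]=0
Ev 9: PC=1 idx=1 pred=N actual=T -> ctr[1]=1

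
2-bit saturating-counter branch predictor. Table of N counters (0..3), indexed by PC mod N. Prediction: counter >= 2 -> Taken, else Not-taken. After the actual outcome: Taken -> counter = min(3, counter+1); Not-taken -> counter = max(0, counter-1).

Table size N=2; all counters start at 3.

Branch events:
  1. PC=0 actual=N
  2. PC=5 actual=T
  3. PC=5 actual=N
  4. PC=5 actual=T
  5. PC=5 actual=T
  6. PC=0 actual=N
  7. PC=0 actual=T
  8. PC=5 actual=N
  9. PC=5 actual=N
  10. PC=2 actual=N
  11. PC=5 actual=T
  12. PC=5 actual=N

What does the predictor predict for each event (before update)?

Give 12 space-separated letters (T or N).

Answer: T T T T T T N T T T N T

Derivation:
Ev 1: PC=0 idx=0 pred=T actual=N -> ctr[0]=2
Ev 2: PC=5 idx=1 pred=T actual=T -> ctr[1]=3
Ev 3: PC=5 idx=1 pred=T actual=N -> ctr[1]=2
Ev 4: PC=5 idx=1 pred=T actual=T -> ctr[1]=3
Ev 5: PC=5 idx=1 pred=T actual=T -> ctr[1]=3
Ev 6: PC=0 idx=0 pred=T actual=N -> ctr[0]=1
Ev 7: PC=0 idx=0 pred=N actual=T -> ctr[0]=2
Ev 8: PC=5 idx=1 pred=T actual=N -> ctr[1]=2
Ev 9: PC=5 idx=1 pred=T actual=N -> ctr[1]=1
Ev 10: PC=2 idx=0 pred=T actual=N -> ctr[0]=1
Ev 11: PC=5 idx=1 pred=N actual=T -> ctr[1]=2
Ev 12: PC=5 idx=1 pred=T actual=N -> ctr[1]=1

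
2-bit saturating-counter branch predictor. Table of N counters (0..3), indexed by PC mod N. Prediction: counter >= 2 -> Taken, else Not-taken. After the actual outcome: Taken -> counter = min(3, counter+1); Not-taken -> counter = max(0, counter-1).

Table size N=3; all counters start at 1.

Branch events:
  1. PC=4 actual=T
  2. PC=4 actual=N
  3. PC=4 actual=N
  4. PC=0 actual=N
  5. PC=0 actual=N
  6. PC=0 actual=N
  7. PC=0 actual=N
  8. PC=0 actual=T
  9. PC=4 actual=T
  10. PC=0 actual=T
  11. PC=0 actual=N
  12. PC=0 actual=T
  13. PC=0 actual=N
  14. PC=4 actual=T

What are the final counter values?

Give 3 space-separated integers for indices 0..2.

Ev 1: PC=4 idx=1 pred=N actual=T -> ctr[1]=2
Ev 2: PC=4 idx=1 pred=T actual=N -> ctr[1]=1
Ev 3: PC=4 idx=1 pred=N actual=N -> ctr[1]=0
Ev 4: PC=0 idx=0 pred=N actual=N -> ctr[0]=0
Ev 5: PC=0 idx=0 pred=N actual=N -> ctr[0]=0
Ev 6: PC=0 idx=0 pred=N actual=N -> ctr[0]=0
Ev 7: PC=0 idx=0 pred=N actual=N -> ctr[0]=0
Ev 8: PC=0 idx=0 pred=N actual=T -> ctr[0]=1
Ev 9: PC=4 idx=1 pred=N actual=T -> ctr[1]=1
Ev 10: PC=0 idx=0 pred=N actual=T -> ctr[0]=2
Ev 11: PC=0 idx=0 pred=T actual=N -> ctr[0]=1
Ev 12: PC=0 idx=0 pred=N actual=T -> ctr[0]=2
Ev 13: PC=0 idx=0 pred=T actual=N -> ctr[0]=1
Ev 14: PC=4 idx=1 pred=N actual=T -> ctr[1]=2

Answer: 1 2 1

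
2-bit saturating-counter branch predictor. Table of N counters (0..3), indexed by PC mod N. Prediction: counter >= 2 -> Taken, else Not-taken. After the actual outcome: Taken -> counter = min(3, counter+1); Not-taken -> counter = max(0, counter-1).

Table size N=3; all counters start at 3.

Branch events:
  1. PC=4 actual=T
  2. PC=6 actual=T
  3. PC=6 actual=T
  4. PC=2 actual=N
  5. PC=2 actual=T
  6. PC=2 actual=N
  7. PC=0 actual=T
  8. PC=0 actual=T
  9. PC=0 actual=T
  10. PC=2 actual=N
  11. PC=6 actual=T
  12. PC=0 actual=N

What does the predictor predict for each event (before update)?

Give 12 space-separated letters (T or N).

Ev 1: PC=4 idx=1 pred=T actual=T -> ctr[1]=3
Ev 2: PC=6 idx=0 pred=T actual=T -> ctr[0]=3
Ev 3: PC=6 idx=0 pred=T actual=T -> ctr[0]=3
Ev 4: PC=2 idx=2 pred=T actual=N -> ctr[2]=2
Ev 5: PC=2 idx=2 pred=T actual=T -> ctr[2]=3
Ev 6: PC=2 idx=2 pred=T actual=N -> ctr[2]=2
Ev 7: PC=0 idx=0 pred=T actual=T -> ctr[0]=3
Ev 8: PC=0 idx=0 pred=T actual=T -> ctr[0]=3
Ev 9: PC=0 idx=0 pred=T actual=T -> ctr[0]=3
Ev 10: PC=2 idx=2 pred=T actual=N -> ctr[2]=1
Ev 11: PC=6 idx=0 pred=T actual=T -> ctr[0]=3
Ev 12: PC=0 idx=0 pred=T actual=N -> ctr[0]=2

Answer: T T T T T T T T T T T T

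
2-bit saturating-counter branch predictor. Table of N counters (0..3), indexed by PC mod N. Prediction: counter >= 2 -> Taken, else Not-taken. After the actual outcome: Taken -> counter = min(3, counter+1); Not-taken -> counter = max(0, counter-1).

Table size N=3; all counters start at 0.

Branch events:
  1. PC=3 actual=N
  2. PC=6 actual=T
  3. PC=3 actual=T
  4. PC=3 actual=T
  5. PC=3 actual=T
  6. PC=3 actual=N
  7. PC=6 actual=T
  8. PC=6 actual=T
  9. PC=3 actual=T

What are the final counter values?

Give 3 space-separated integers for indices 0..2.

Answer: 3 0 0

Derivation:
Ev 1: PC=3 idx=0 pred=N actual=N -> ctr[0]=0
Ev 2: PC=6 idx=0 pred=N actual=T -> ctr[0]=1
Ev 3: PC=3 idx=0 pred=N actual=T -> ctr[0]=2
Ev 4: PC=3 idx=0 pred=T actual=T -> ctr[0]=3
Ev 5: PC=3 idx=0 pred=T actual=T -> ctr[0]=3
Ev 6: PC=3 idx=0 pred=T actual=N -> ctr[0]=2
Ev 7: PC=6 idx=0 pred=T actual=T -> ctr[0]=3
Ev 8: PC=6 idx=0 pred=T actual=T -> ctr[0]=3
Ev 9: PC=3 idx=0 pred=T actual=T -> ctr[0]=3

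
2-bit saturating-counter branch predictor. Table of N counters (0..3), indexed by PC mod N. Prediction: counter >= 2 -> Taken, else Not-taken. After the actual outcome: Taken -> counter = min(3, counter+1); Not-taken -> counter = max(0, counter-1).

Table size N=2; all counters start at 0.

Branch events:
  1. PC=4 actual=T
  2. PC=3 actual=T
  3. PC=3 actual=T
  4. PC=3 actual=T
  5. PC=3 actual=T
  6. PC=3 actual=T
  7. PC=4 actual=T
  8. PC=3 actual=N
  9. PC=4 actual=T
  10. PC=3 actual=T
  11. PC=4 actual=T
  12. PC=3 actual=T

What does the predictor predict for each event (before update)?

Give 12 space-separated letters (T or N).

Answer: N N N T T T N T T T T T

Derivation:
Ev 1: PC=4 idx=0 pred=N actual=T -> ctr[0]=1
Ev 2: PC=3 idx=1 pred=N actual=T -> ctr[1]=1
Ev 3: PC=3 idx=1 pred=N actual=T -> ctr[1]=2
Ev 4: PC=3 idx=1 pred=T actual=T -> ctr[1]=3
Ev 5: PC=3 idx=1 pred=T actual=T -> ctr[1]=3
Ev 6: PC=3 idx=1 pred=T actual=T -> ctr[1]=3
Ev 7: PC=4 idx=0 pred=N actual=T -> ctr[0]=2
Ev 8: PC=3 idx=1 pred=T actual=N -> ctr[1]=2
Ev 9: PC=4 idx=0 pred=T actual=T -> ctr[0]=3
Ev 10: PC=3 idx=1 pred=T actual=T -> ctr[1]=3
Ev 11: PC=4 idx=0 pred=T actual=T -> ctr[0]=3
Ev 12: PC=3 idx=1 pred=T actual=T -> ctr[1]=3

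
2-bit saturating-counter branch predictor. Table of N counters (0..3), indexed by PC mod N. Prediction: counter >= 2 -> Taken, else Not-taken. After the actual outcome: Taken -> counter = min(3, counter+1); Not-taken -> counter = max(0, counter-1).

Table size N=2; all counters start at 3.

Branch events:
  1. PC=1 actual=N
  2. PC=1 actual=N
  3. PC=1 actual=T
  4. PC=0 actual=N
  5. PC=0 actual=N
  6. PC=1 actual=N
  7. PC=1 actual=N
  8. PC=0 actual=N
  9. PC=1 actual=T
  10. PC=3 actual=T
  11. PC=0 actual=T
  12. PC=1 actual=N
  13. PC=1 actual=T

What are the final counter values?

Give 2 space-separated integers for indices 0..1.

Ev 1: PC=1 idx=1 pred=T actual=N -> ctr[1]=2
Ev 2: PC=1 idx=1 pred=T actual=N -> ctr[1]=1
Ev 3: PC=1 idx=1 pred=N actual=T -> ctr[1]=2
Ev 4: PC=0 idx=0 pred=T actual=N -> ctr[0]=2
Ev 5: PC=0 idx=0 pred=T actual=N -> ctr[0]=1
Ev 6: PC=1 idx=1 pred=T actual=N -> ctr[1]=1
Ev 7: PC=1 idx=1 pred=N actual=N -> ctr[1]=0
Ev 8: PC=0 idx=0 pred=N actual=N -> ctr[0]=0
Ev 9: PC=1 idx=1 pred=N actual=T -> ctr[1]=1
Ev 10: PC=3 idx=1 pred=N actual=T -> ctr[1]=2
Ev 11: PC=0 idx=0 pred=N actual=T -> ctr[0]=1
Ev 12: PC=1 idx=1 pred=T actual=N -> ctr[1]=1
Ev 13: PC=1 idx=1 pred=N actual=T -> ctr[1]=2

Answer: 1 2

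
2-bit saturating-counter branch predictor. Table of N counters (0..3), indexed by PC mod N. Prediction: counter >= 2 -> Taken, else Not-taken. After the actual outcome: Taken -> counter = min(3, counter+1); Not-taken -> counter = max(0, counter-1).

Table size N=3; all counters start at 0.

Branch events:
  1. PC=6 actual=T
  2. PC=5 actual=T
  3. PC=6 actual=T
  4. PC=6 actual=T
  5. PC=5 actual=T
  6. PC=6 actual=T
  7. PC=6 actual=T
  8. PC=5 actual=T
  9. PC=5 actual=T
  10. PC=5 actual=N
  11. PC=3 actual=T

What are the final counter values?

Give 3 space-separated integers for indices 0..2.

Answer: 3 0 2

Derivation:
Ev 1: PC=6 idx=0 pred=N actual=T -> ctr[0]=1
Ev 2: PC=5 idx=2 pred=N actual=T -> ctr[2]=1
Ev 3: PC=6 idx=0 pred=N actual=T -> ctr[0]=2
Ev 4: PC=6 idx=0 pred=T actual=T -> ctr[0]=3
Ev 5: PC=5 idx=2 pred=N actual=T -> ctr[2]=2
Ev 6: PC=6 idx=0 pred=T actual=T -> ctr[0]=3
Ev 7: PC=6 idx=0 pred=T actual=T -> ctr[0]=3
Ev 8: PC=5 idx=2 pred=T actual=T -> ctr[2]=3
Ev 9: PC=5 idx=2 pred=T actual=T -> ctr[2]=3
Ev 10: PC=5 idx=2 pred=T actual=N -> ctr[2]=2
Ev 11: PC=3 idx=0 pred=T actual=T -> ctr[0]=3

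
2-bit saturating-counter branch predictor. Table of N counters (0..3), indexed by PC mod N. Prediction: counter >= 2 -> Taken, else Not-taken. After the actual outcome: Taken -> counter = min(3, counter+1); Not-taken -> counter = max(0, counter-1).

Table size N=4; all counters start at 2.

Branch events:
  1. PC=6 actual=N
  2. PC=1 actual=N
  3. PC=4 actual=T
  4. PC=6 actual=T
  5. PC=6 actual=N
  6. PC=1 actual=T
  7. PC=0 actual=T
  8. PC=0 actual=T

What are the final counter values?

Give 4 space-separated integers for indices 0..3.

Answer: 3 2 1 2

Derivation:
Ev 1: PC=6 idx=2 pred=T actual=N -> ctr[2]=1
Ev 2: PC=1 idx=1 pred=T actual=N -> ctr[1]=1
Ev 3: PC=4 idx=0 pred=T actual=T -> ctr[0]=3
Ev 4: PC=6 idx=2 pred=N actual=T -> ctr[2]=2
Ev 5: PC=6 idx=2 pred=T actual=N -> ctr[2]=1
Ev 6: PC=1 idx=1 pred=N actual=T -> ctr[1]=2
Ev 7: PC=0 idx=0 pred=T actual=T -> ctr[0]=3
Ev 8: PC=0 idx=0 pred=T actual=T -> ctr[0]=3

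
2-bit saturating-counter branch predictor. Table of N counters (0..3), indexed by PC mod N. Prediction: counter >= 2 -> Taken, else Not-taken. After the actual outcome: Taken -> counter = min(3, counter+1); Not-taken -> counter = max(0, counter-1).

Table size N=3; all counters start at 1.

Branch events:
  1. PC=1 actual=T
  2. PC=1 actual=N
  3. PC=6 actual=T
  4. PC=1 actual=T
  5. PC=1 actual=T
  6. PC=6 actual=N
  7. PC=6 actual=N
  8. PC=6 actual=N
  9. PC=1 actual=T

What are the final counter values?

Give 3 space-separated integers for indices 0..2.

Answer: 0 3 1

Derivation:
Ev 1: PC=1 idx=1 pred=N actual=T -> ctr[1]=2
Ev 2: PC=1 idx=1 pred=T actual=N -> ctr[1]=1
Ev 3: PC=6 idx=0 pred=N actual=T -> ctr[0]=2
Ev 4: PC=1 idx=1 pred=N actual=T -> ctr[1]=2
Ev 5: PC=1 idx=1 pred=T actual=T -> ctr[1]=3
Ev 6: PC=6 idx=0 pred=T actual=N -> ctr[0]=1
Ev 7: PC=6 idx=0 pred=N actual=N -> ctr[0]=0
Ev 8: PC=6 idx=0 pred=N actual=N -> ctr[0]=0
Ev 9: PC=1 idx=1 pred=T actual=T -> ctr[1]=3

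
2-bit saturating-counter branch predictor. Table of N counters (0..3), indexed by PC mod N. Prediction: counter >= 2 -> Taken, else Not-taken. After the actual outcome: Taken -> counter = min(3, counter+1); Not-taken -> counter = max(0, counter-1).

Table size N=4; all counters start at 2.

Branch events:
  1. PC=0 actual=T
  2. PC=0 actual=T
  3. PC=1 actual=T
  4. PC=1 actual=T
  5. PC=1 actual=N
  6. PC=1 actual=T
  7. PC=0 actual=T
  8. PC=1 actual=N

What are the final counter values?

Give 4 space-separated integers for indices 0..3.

Ev 1: PC=0 idx=0 pred=T actual=T -> ctr[0]=3
Ev 2: PC=0 idx=0 pred=T actual=T -> ctr[0]=3
Ev 3: PC=1 idx=1 pred=T actual=T -> ctr[1]=3
Ev 4: PC=1 idx=1 pred=T actual=T -> ctr[1]=3
Ev 5: PC=1 idx=1 pred=T actual=N -> ctr[1]=2
Ev 6: PC=1 idx=1 pred=T actual=T -> ctr[1]=3
Ev 7: PC=0 idx=0 pred=T actual=T -> ctr[0]=3
Ev 8: PC=1 idx=1 pred=T actual=N -> ctr[1]=2

Answer: 3 2 2 2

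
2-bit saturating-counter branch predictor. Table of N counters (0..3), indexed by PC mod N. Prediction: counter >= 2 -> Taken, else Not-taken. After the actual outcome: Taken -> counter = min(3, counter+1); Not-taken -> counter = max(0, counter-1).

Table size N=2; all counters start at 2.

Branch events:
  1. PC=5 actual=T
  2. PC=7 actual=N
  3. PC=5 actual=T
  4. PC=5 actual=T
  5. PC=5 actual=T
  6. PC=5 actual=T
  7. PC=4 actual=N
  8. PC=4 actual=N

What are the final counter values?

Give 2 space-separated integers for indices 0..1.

Answer: 0 3

Derivation:
Ev 1: PC=5 idx=1 pred=T actual=T -> ctr[1]=3
Ev 2: PC=7 idx=1 pred=T actual=N -> ctr[1]=2
Ev 3: PC=5 idx=1 pred=T actual=T -> ctr[1]=3
Ev 4: PC=5 idx=1 pred=T actual=T -> ctr[1]=3
Ev 5: PC=5 idx=1 pred=T actual=T -> ctr[1]=3
Ev 6: PC=5 idx=1 pred=T actual=T -> ctr[1]=3
Ev 7: PC=4 idx=0 pred=T actual=N -> ctr[0]=1
Ev 8: PC=4 idx=0 pred=N actual=N -> ctr[0]=0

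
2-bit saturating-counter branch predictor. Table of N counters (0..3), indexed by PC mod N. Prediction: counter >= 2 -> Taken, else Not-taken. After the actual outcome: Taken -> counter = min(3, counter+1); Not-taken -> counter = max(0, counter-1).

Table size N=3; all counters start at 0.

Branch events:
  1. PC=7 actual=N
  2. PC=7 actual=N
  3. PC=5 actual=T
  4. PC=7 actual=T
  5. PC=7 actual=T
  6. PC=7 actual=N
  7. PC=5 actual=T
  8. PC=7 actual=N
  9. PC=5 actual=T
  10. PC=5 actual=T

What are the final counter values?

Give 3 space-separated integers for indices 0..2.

Answer: 0 0 3

Derivation:
Ev 1: PC=7 idx=1 pred=N actual=N -> ctr[1]=0
Ev 2: PC=7 idx=1 pred=N actual=N -> ctr[1]=0
Ev 3: PC=5 idx=2 pred=N actual=T -> ctr[2]=1
Ev 4: PC=7 idx=1 pred=N actual=T -> ctr[1]=1
Ev 5: PC=7 idx=1 pred=N actual=T -> ctr[1]=2
Ev 6: PC=7 idx=1 pred=T actual=N -> ctr[1]=1
Ev 7: PC=5 idx=2 pred=N actual=T -> ctr[2]=2
Ev 8: PC=7 idx=1 pred=N actual=N -> ctr[1]=0
Ev 9: PC=5 idx=2 pred=T actual=T -> ctr[2]=3
Ev 10: PC=5 idx=2 pred=T actual=T -> ctr[2]=3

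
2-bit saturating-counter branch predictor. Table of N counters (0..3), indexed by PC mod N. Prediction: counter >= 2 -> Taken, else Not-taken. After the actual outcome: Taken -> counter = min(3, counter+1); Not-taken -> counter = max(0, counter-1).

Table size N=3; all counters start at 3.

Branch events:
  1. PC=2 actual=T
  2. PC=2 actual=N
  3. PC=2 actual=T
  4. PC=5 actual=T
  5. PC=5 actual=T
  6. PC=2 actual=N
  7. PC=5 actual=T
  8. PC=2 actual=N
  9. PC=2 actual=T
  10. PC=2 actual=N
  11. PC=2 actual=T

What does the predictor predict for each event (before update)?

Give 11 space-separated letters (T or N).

Ev 1: PC=2 idx=2 pred=T actual=T -> ctr[2]=3
Ev 2: PC=2 idx=2 pred=T actual=N -> ctr[2]=2
Ev 3: PC=2 idx=2 pred=T actual=T -> ctr[2]=3
Ev 4: PC=5 idx=2 pred=T actual=T -> ctr[2]=3
Ev 5: PC=5 idx=2 pred=T actual=T -> ctr[2]=3
Ev 6: PC=2 idx=2 pred=T actual=N -> ctr[2]=2
Ev 7: PC=5 idx=2 pred=T actual=T -> ctr[2]=3
Ev 8: PC=2 idx=2 pred=T actual=N -> ctr[2]=2
Ev 9: PC=2 idx=2 pred=T actual=T -> ctr[2]=3
Ev 10: PC=2 idx=2 pred=T actual=N -> ctr[2]=2
Ev 11: PC=2 idx=2 pred=T actual=T -> ctr[2]=3

Answer: T T T T T T T T T T T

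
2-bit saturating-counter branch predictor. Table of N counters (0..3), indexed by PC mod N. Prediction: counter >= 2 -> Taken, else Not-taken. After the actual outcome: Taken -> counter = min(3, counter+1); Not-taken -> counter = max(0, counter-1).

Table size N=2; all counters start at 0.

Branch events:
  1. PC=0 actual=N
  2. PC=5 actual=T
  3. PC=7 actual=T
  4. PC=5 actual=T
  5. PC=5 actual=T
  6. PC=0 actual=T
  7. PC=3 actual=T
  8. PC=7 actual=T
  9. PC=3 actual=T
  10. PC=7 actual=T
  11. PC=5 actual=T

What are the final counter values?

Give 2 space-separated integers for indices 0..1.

Ev 1: PC=0 idx=0 pred=N actual=N -> ctr[0]=0
Ev 2: PC=5 idx=1 pred=N actual=T -> ctr[1]=1
Ev 3: PC=7 idx=1 pred=N actual=T -> ctr[1]=2
Ev 4: PC=5 idx=1 pred=T actual=T -> ctr[1]=3
Ev 5: PC=5 idx=1 pred=T actual=T -> ctr[1]=3
Ev 6: PC=0 idx=0 pred=N actual=T -> ctr[0]=1
Ev 7: PC=3 idx=1 pred=T actual=T -> ctr[1]=3
Ev 8: PC=7 idx=1 pred=T actual=T -> ctr[1]=3
Ev 9: PC=3 idx=1 pred=T actual=T -> ctr[1]=3
Ev 10: PC=7 idx=1 pred=T actual=T -> ctr[1]=3
Ev 11: PC=5 idx=1 pred=T actual=T -> ctr[1]=3

Answer: 1 3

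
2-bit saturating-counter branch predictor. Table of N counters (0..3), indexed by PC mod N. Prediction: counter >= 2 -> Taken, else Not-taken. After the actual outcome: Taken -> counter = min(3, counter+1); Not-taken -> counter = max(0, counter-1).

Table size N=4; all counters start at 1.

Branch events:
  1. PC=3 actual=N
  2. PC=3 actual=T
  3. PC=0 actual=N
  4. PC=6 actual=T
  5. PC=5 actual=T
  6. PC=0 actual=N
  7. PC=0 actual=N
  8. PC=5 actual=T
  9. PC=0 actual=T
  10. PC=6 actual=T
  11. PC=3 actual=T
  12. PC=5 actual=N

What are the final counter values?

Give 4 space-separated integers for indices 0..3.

Ev 1: PC=3 idx=3 pred=N actual=N -> ctr[3]=0
Ev 2: PC=3 idx=3 pred=N actual=T -> ctr[3]=1
Ev 3: PC=0 idx=0 pred=N actual=N -> ctr[0]=0
Ev 4: PC=6 idx=2 pred=N actual=T -> ctr[2]=2
Ev 5: PC=5 idx=1 pred=N actual=T -> ctr[1]=2
Ev 6: PC=0 idx=0 pred=N actual=N -> ctr[0]=0
Ev 7: PC=0 idx=0 pred=N actual=N -> ctr[0]=0
Ev 8: PC=5 idx=1 pred=T actual=T -> ctr[1]=3
Ev 9: PC=0 idx=0 pred=N actual=T -> ctr[0]=1
Ev 10: PC=6 idx=2 pred=T actual=T -> ctr[2]=3
Ev 11: PC=3 idx=3 pred=N actual=T -> ctr[3]=2
Ev 12: PC=5 idx=1 pred=T actual=N -> ctr[1]=2

Answer: 1 2 3 2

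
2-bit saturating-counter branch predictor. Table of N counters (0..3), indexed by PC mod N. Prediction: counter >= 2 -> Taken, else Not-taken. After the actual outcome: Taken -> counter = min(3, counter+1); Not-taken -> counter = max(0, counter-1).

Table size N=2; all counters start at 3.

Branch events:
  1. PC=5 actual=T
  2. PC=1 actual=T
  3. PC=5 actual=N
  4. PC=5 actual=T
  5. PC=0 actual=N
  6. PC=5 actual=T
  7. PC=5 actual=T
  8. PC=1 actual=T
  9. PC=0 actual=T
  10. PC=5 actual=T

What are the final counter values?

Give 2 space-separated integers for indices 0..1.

Answer: 3 3

Derivation:
Ev 1: PC=5 idx=1 pred=T actual=T -> ctr[1]=3
Ev 2: PC=1 idx=1 pred=T actual=T -> ctr[1]=3
Ev 3: PC=5 idx=1 pred=T actual=N -> ctr[1]=2
Ev 4: PC=5 idx=1 pred=T actual=T -> ctr[1]=3
Ev 5: PC=0 idx=0 pred=T actual=N -> ctr[0]=2
Ev 6: PC=5 idx=1 pred=T actual=T -> ctr[1]=3
Ev 7: PC=5 idx=1 pred=T actual=T -> ctr[1]=3
Ev 8: PC=1 idx=1 pred=T actual=T -> ctr[1]=3
Ev 9: PC=0 idx=0 pred=T actual=T -> ctr[0]=3
Ev 10: PC=5 idx=1 pred=T actual=T -> ctr[1]=3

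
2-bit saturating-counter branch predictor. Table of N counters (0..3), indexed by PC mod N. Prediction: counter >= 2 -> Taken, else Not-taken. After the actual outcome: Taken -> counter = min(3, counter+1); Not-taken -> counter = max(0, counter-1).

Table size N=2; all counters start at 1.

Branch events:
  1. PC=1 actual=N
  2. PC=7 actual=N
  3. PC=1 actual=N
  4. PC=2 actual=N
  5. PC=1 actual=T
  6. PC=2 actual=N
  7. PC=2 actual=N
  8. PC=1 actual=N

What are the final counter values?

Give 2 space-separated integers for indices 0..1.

Answer: 0 0

Derivation:
Ev 1: PC=1 idx=1 pred=N actual=N -> ctr[1]=0
Ev 2: PC=7 idx=1 pred=N actual=N -> ctr[1]=0
Ev 3: PC=1 idx=1 pred=N actual=N -> ctr[1]=0
Ev 4: PC=2 idx=0 pred=N actual=N -> ctr[0]=0
Ev 5: PC=1 idx=1 pred=N actual=T -> ctr[1]=1
Ev 6: PC=2 idx=0 pred=N actual=N -> ctr[0]=0
Ev 7: PC=2 idx=0 pred=N actual=N -> ctr[0]=0
Ev 8: PC=1 idx=1 pred=N actual=N -> ctr[1]=0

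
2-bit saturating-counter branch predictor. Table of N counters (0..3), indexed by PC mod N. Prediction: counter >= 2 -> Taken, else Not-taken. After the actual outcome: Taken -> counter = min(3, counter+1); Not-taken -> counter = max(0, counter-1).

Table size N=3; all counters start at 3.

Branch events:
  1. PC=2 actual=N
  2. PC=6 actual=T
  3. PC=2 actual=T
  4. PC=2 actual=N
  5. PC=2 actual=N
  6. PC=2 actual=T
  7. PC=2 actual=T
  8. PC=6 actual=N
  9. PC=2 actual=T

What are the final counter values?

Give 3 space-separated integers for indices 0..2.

Answer: 2 3 3

Derivation:
Ev 1: PC=2 idx=2 pred=T actual=N -> ctr[2]=2
Ev 2: PC=6 idx=0 pred=T actual=T -> ctr[0]=3
Ev 3: PC=2 idx=2 pred=T actual=T -> ctr[2]=3
Ev 4: PC=2 idx=2 pred=T actual=N -> ctr[2]=2
Ev 5: PC=2 idx=2 pred=T actual=N -> ctr[2]=1
Ev 6: PC=2 idx=2 pred=N actual=T -> ctr[2]=2
Ev 7: PC=2 idx=2 pred=T actual=T -> ctr[2]=3
Ev 8: PC=6 idx=0 pred=T actual=N -> ctr[0]=2
Ev 9: PC=2 idx=2 pred=T actual=T -> ctr[2]=3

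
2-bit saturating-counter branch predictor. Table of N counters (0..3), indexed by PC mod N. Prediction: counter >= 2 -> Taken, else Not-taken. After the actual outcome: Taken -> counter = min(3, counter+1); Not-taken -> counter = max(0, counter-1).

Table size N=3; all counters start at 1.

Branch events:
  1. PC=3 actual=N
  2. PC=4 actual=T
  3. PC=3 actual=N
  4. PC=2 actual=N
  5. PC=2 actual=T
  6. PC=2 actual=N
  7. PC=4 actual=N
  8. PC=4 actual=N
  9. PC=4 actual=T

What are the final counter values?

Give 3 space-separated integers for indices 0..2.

Answer: 0 1 0

Derivation:
Ev 1: PC=3 idx=0 pred=N actual=N -> ctr[0]=0
Ev 2: PC=4 idx=1 pred=N actual=T -> ctr[1]=2
Ev 3: PC=3 idx=0 pred=N actual=N -> ctr[0]=0
Ev 4: PC=2 idx=2 pred=N actual=N -> ctr[2]=0
Ev 5: PC=2 idx=2 pred=N actual=T -> ctr[2]=1
Ev 6: PC=2 idx=2 pred=N actual=N -> ctr[2]=0
Ev 7: PC=4 idx=1 pred=T actual=N -> ctr[1]=1
Ev 8: PC=4 idx=1 pred=N actual=N -> ctr[1]=0
Ev 9: PC=4 idx=1 pred=N actual=T -> ctr[1]=1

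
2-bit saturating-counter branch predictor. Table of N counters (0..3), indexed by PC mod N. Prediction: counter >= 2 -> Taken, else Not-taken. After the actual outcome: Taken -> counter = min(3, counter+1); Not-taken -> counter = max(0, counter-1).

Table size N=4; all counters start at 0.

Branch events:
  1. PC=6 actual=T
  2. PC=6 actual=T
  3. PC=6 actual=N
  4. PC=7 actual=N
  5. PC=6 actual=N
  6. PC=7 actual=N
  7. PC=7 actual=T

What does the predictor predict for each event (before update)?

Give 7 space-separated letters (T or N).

Answer: N N T N N N N

Derivation:
Ev 1: PC=6 idx=2 pred=N actual=T -> ctr[2]=1
Ev 2: PC=6 idx=2 pred=N actual=T -> ctr[2]=2
Ev 3: PC=6 idx=2 pred=T actual=N -> ctr[2]=1
Ev 4: PC=7 idx=3 pred=N actual=N -> ctr[3]=0
Ev 5: PC=6 idx=2 pred=N actual=N -> ctr[2]=0
Ev 6: PC=7 idx=3 pred=N actual=N -> ctr[3]=0
Ev 7: PC=7 idx=3 pred=N actual=T -> ctr[3]=1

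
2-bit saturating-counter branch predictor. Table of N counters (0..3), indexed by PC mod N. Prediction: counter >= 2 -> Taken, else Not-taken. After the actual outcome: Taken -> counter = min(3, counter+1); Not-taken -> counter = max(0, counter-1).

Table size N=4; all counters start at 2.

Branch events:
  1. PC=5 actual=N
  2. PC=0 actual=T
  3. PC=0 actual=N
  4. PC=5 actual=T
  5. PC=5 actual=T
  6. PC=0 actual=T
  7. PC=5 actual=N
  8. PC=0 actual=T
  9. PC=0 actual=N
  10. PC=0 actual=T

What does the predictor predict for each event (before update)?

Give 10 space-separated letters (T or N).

Answer: T T T N T T T T T T

Derivation:
Ev 1: PC=5 idx=1 pred=T actual=N -> ctr[1]=1
Ev 2: PC=0 idx=0 pred=T actual=T -> ctr[0]=3
Ev 3: PC=0 idx=0 pred=T actual=N -> ctr[0]=2
Ev 4: PC=5 idx=1 pred=N actual=T -> ctr[1]=2
Ev 5: PC=5 idx=1 pred=T actual=T -> ctr[1]=3
Ev 6: PC=0 idx=0 pred=T actual=T -> ctr[0]=3
Ev 7: PC=5 idx=1 pred=T actual=N -> ctr[1]=2
Ev 8: PC=0 idx=0 pred=T actual=T -> ctr[0]=3
Ev 9: PC=0 idx=0 pred=T actual=N -> ctr[0]=2
Ev 10: PC=0 idx=0 pred=T actual=T -> ctr[0]=3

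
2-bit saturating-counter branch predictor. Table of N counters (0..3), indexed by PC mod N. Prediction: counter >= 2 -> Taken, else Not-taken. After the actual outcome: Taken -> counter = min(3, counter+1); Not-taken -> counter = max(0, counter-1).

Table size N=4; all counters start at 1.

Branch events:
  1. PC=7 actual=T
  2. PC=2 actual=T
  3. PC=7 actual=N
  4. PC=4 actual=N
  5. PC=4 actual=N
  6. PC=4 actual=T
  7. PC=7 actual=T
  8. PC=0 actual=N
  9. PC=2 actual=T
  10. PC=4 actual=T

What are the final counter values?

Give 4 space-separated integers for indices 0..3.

Answer: 1 1 3 2

Derivation:
Ev 1: PC=7 idx=3 pred=N actual=T -> ctr[3]=2
Ev 2: PC=2 idx=2 pred=N actual=T -> ctr[2]=2
Ev 3: PC=7 idx=3 pred=T actual=N -> ctr[3]=1
Ev 4: PC=4 idx=0 pred=N actual=N -> ctr[0]=0
Ev 5: PC=4 idx=0 pred=N actual=N -> ctr[0]=0
Ev 6: PC=4 idx=0 pred=N actual=T -> ctr[0]=1
Ev 7: PC=7 idx=3 pred=N actual=T -> ctr[3]=2
Ev 8: PC=0 idx=0 pred=N actual=N -> ctr[0]=0
Ev 9: PC=2 idx=2 pred=T actual=T -> ctr[2]=3
Ev 10: PC=4 idx=0 pred=N actual=T -> ctr[0]=1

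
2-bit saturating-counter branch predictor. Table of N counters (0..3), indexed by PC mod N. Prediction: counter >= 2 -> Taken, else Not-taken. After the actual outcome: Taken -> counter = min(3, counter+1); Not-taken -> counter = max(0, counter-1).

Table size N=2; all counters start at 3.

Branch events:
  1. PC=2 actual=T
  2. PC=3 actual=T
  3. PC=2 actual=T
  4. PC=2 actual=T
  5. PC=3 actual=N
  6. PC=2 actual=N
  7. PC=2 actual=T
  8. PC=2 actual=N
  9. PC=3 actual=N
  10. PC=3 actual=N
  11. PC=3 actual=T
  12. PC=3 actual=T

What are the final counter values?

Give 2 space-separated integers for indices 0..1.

Ev 1: PC=2 idx=0 pred=T actual=T -> ctr[0]=3
Ev 2: PC=3 idx=1 pred=T actual=T -> ctr[1]=3
Ev 3: PC=2 idx=0 pred=T actual=T -> ctr[0]=3
Ev 4: PC=2 idx=0 pred=T actual=T -> ctr[0]=3
Ev 5: PC=3 idx=1 pred=T actual=N -> ctr[1]=2
Ev 6: PC=2 idx=0 pred=T actual=N -> ctr[0]=2
Ev 7: PC=2 idx=0 pred=T actual=T -> ctr[0]=3
Ev 8: PC=2 idx=0 pred=T actual=N -> ctr[0]=2
Ev 9: PC=3 idx=1 pred=T actual=N -> ctr[1]=1
Ev 10: PC=3 idx=1 pred=N actual=N -> ctr[1]=0
Ev 11: PC=3 idx=1 pred=N actual=T -> ctr[1]=1
Ev 12: PC=3 idx=1 pred=N actual=T -> ctr[1]=2

Answer: 2 2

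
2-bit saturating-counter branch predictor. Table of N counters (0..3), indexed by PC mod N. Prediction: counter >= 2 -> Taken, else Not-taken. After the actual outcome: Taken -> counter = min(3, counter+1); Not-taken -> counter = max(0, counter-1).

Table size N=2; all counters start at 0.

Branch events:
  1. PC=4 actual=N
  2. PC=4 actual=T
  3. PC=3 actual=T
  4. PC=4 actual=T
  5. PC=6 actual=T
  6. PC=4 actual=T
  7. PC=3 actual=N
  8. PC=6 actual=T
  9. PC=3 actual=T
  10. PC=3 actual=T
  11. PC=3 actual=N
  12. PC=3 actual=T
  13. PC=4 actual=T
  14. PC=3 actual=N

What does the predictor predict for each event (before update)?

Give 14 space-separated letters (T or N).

Answer: N N N N T T N T N N T N T T

Derivation:
Ev 1: PC=4 idx=0 pred=N actual=N -> ctr[0]=0
Ev 2: PC=4 idx=0 pred=N actual=T -> ctr[0]=1
Ev 3: PC=3 idx=1 pred=N actual=T -> ctr[1]=1
Ev 4: PC=4 idx=0 pred=N actual=T -> ctr[0]=2
Ev 5: PC=6 idx=0 pred=T actual=T -> ctr[0]=3
Ev 6: PC=4 idx=0 pred=T actual=T -> ctr[0]=3
Ev 7: PC=3 idx=1 pred=N actual=N -> ctr[1]=0
Ev 8: PC=6 idx=0 pred=T actual=T -> ctr[0]=3
Ev 9: PC=3 idx=1 pred=N actual=T -> ctr[1]=1
Ev 10: PC=3 idx=1 pred=N actual=T -> ctr[1]=2
Ev 11: PC=3 idx=1 pred=T actual=N -> ctr[1]=1
Ev 12: PC=3 idx=1 pred=N actual=T -> ctr[1]=2
Ev 13: PC=4 idx=0 pred=T actual=T -> ctr[0]=3
Ev 14: PC=3 idx=1 pred=T actual=N -> ctr[1]=1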